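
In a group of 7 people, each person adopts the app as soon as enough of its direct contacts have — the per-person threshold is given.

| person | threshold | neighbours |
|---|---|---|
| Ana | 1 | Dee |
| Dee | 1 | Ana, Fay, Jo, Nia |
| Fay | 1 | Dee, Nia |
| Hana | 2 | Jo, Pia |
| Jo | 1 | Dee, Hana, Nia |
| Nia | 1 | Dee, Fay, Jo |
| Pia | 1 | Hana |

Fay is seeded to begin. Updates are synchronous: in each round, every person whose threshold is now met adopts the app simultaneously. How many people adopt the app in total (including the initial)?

5

Round 1 — Fay adopts the app (initial).
Round 2 — checking thresholds:
  Dee: 1 of 4 neighbours ≥ 1, adopts the app.
  Nia: 1 of 3 neighbours ≥ 1, adopts the app.
Round 3 — checking thresholds:
  Ana: 1 of 1 neighbours ≥ 1, adopts the app.
  Jo: 2 of 3 neighbours ≥ 1, adopts the app.
Round 4 — no new adoptions; cascade stops.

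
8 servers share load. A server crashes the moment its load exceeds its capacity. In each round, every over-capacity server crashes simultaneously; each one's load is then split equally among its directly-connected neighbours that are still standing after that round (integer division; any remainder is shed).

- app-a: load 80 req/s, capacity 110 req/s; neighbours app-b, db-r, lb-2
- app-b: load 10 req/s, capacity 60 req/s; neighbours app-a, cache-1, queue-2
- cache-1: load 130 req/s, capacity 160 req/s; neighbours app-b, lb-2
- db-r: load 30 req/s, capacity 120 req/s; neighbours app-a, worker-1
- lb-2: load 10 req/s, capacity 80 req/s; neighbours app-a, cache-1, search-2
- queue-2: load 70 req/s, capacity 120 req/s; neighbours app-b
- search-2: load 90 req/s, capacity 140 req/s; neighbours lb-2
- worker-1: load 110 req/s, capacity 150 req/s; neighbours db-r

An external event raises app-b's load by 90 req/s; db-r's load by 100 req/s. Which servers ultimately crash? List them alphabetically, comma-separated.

Round 1 — app-b at 100 > 60; db-r at 130 > 120. app-b, db-r crash.
  app-b sheds 100 req/s to app-a, cache-1, queue-2: 33 each (1 lost).
    app-a: 80+33 = 113 > 110
    cache-1: 130+33 = 163 > 160
    queue-2: 70+33 = 103 ≤ 120
  db-r sheds 130 req/s to app-a, worker-1: 65 each.
    app-a: 113+65 = 178 > 110
    worker-1: 110+65 = 175 > 150
Round 2 — app-a, cache-1, worker-1 crash.
  app-a sheds 178 req/s to lb-2: 178 each.
    lb-2: 10+178 = 188 > 80
  cache-1 sheds 163 req/s to lb-2: 163 each.
    lb-2: 188+163 = 351 > 80
  worker-1 sheds 175 req/s: no online neighbours, lost.
Round 3 — lb-2 crashes.
  lb-2 sheds 351 req/s to search-2: 351 each.
    search-2: 90+351 = 441 > 140
Round 4 — search-2 crashes.
  search-2 sheds 441 req/s: no online neighbours, lost.
No further crashes.

app-a, app-b, cache-1, db-r, lb-2, search-2, worker-1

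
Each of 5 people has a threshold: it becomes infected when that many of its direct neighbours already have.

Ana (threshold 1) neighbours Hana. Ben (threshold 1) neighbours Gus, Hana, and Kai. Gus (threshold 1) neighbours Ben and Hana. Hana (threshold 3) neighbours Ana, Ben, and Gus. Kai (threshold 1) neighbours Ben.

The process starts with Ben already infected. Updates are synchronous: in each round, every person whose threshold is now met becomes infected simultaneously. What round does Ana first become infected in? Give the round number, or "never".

Round 1 — Ben becomes infected (initial).
Round 2 — checking thresholds:
  Gus: 1 of 2 neighbours ≥ 1, becomes infected.
  Hana: 1 of 3 neighbours < 3, holds.
  Kai: 1 of 1 neighbours ≥ 1, becomes infected.
Round 3 — no new infections; cascade stops.

never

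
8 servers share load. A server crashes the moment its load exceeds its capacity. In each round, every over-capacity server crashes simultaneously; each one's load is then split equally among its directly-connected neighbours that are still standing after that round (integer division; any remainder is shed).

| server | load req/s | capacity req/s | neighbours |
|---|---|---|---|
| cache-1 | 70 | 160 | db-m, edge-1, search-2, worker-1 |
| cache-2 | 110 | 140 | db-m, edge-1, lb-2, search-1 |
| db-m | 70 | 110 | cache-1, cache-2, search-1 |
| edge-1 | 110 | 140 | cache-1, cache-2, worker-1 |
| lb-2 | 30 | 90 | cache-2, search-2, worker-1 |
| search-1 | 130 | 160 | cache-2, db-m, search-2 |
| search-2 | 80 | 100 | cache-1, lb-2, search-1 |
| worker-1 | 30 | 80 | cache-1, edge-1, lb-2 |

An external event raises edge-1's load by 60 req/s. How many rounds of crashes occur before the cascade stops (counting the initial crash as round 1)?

Round 1 — edge-1 at 170 > 140. edge-1 crashes.
  edge-1 sheds 170 req/s to cache-1, cache-2, worker-1: 56 each (2 lost).
    cache-1: 70+56 = 126 ≤ 160
    cache-2: 110+56 = 166 > 140
    worker-1: 30+56 = 86 > 80
Round 2 — cache-2, worker-1 crash.
  cache-2 sheds 166 req/s to db-m, lb-2, search-1: 55 each (1 lost).
    db-m: 70+55 = 125 > 110
    lb-2: 30+55 = 85 ≤ 90
    search-1: 130+55 = 185 > 160
  worker-1 sheds 86 req/s to cache-1, lb-2: 43 each.
    cache-1: 126+43 = 169 > 160
    lb-2: 85+43 = 128 > 90
Round 3 — cache-1, db-m, lb-2, search-1 crash.
  cache-1 sheds 169 req/s to search-2: 169 each.
    search-2: 80+169 = 249 > 100
  db-m sheds 125 req/s: no online neighbours, lost.
  lb-2 sheds 128 req/s to search-2: 128 each.
    search-2: 249+128 = 377 > 100
  search-1 sheds 185 req/s to search-2: 185 each.
    search-2: 377+185 = 562 > 100
Round 4 — search-2 crashes.
  search-2 sheds 562 req/s: no online neighbours, lost.
No further crashes.

4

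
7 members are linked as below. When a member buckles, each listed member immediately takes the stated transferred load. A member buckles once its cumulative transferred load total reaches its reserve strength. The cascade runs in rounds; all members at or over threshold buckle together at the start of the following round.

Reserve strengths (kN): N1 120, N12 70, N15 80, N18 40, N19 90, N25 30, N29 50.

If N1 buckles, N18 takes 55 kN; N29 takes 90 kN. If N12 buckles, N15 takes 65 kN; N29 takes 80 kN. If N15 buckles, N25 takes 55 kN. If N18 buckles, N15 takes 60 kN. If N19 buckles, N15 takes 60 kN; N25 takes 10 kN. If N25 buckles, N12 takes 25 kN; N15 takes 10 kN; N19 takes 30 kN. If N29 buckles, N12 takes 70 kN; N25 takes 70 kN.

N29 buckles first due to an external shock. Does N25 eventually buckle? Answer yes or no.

yes

Round 1 — N29 buckles (initial).
  N12: +70 → 70 ≥ 70
  N25: +70 → 70 ≥ 30
Round 2 — N12, N25 buckle.
  N15: +65+10 → 75 < 80
  N19: +30 → 30 < 90
No further bucklings.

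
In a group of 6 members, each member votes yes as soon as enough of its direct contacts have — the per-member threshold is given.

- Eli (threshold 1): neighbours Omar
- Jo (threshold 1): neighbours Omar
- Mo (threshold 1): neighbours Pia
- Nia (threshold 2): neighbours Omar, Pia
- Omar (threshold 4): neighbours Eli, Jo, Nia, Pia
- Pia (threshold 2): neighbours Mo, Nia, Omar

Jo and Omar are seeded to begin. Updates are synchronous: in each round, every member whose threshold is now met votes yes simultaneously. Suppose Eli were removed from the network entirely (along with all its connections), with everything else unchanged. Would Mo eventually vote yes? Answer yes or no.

no

With Eli removed:
Round 1 — Jo, Omar vote yes (initial).
Round 2 — no new yes votes; cascade stops.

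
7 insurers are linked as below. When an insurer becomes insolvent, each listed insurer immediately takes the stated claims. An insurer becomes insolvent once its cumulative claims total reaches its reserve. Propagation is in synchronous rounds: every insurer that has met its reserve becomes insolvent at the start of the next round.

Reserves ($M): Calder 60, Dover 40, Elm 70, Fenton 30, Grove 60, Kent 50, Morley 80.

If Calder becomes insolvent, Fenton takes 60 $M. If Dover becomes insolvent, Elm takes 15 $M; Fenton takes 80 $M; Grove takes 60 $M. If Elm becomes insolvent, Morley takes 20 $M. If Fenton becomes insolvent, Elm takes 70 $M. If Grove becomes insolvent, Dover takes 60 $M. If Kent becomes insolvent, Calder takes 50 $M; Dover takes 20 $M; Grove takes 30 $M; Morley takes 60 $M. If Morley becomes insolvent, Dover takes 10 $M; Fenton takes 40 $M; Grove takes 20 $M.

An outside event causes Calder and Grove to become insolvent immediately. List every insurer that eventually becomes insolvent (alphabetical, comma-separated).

Calder, Dover, Elm, Fenton, Grove

Round 1 — Calder, Grove become insolvent (initial).
  Dover: +60 → 60 ≥ 40
  Fenton: +60 → 60 ≥ 30
Round 2 — Dover, Fenton become insolvent.
  Elm: +15+70 → 85 ≥ 70
Round 3 — Elm becomes insolvent.
  Morley: +20 → 20 < 80
No further insolvencies.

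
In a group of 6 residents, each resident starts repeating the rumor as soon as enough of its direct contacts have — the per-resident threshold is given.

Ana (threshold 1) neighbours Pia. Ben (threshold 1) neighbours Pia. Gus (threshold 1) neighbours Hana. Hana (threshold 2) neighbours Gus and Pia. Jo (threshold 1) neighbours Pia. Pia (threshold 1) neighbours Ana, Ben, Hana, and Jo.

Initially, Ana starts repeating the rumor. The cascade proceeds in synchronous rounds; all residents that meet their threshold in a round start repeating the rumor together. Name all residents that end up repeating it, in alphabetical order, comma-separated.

Round 1 — Ana starts repeating the rumor (initial).
Round 2 — checking thresholds:
  Pia: 1 of 4 neighbours ≥ 1, starts repeating the rumor.
Round 3 — checking thresholds:
  Ben: 1 of 1 neighbours ≥ 1, starts repeating the rumor.
  Hana: 1 of 2 neighbours < 2, holds.
  Jo: 1 of 1 neighbours ≥ 1, starts repeating the rumor.
Round 4 — no new spreads; cascade stops.

Ana, Ben, Jo, Pia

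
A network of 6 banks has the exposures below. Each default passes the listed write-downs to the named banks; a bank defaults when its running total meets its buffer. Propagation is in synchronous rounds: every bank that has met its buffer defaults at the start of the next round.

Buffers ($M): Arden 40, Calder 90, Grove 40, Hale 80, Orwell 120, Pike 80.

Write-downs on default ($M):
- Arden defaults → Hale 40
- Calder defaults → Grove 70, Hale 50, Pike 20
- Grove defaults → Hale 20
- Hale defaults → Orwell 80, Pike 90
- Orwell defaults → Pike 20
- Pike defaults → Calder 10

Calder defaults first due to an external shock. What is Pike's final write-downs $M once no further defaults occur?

Round 1 — Calder defaults (initial).
  Grove: +70 → 70 ≥ 40
  Hale: +50 → 50 < 80
  Pike: +20 → 20 < 80
Round 2 — Grove defaults.
  Hale: +20 → 70 < 80
No further defaults.

20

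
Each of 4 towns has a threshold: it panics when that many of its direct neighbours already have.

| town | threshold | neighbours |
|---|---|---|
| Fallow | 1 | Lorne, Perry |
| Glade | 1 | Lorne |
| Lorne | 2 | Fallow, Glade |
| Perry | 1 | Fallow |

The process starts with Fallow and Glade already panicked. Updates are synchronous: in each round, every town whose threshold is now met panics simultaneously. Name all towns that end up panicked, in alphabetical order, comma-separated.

Fallow, Glade, Lorne, Perry

Round 1 — Fallow, Glade panic (initial).
Round 2 — checking thresholds:
  Lorne: 2 of 2 neighbours ≥ 2, panics.
  Perry: 1 of 1 neighbours ≥ 1, panics.
Round 3 — no new panics; cascade stops.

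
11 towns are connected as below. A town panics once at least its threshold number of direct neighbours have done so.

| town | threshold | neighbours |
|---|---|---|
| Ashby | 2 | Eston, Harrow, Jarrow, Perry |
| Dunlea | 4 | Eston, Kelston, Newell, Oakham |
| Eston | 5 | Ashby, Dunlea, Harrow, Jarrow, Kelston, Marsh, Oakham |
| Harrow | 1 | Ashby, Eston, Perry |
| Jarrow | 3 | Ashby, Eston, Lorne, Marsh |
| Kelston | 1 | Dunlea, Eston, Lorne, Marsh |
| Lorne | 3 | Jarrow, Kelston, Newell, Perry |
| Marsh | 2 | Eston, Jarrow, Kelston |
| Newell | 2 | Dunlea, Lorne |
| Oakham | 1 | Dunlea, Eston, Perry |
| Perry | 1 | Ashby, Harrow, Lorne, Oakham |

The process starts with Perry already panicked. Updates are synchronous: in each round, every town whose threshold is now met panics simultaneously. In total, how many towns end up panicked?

4

Round 1 — Perry panics (initial).
Round 2 — checking thresholds:
  Ashby: 1 of 4 neighbours < 2, below threshold.
  Harrow: 1 of 3 neighbours ≥ 1, panics.
  Lorne: 1 of 4 neighbours < 3, below threshold.
  Oakham: 1 of 3 neighbours ≥ 1, panics.
Round 3 — checking thresholds:
  Ashby: 2 of 4 neighbours ≥ 2, panics.
  Dunlea: 1 of 4 neighbours < 4, below threshold.
  Eston: 2 of 7 neighbours < 5, below threshold.
  Lorne: 1 of 4 neighbours < 3, below threshold.
Round 4 — no new panics; cascade stops.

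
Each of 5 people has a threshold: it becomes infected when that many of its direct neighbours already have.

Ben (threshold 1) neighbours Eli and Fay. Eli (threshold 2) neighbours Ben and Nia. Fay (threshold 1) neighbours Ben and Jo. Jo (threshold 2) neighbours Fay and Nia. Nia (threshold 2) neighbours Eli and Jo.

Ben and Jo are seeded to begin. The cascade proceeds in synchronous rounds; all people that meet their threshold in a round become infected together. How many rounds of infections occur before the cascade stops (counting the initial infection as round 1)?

Round 1 — Ben, Jo become infected (initial).
Round 2 — checking thresholds:
  Eli: 1 of 2 neighbours < 2, holds.
  Fay: 2 of 2 neighbours ≥ 1, becomes infected.
  Nia: 1 of 2 neighbours < 2, holds.
Round 3 — no new infections; cascade stops.

2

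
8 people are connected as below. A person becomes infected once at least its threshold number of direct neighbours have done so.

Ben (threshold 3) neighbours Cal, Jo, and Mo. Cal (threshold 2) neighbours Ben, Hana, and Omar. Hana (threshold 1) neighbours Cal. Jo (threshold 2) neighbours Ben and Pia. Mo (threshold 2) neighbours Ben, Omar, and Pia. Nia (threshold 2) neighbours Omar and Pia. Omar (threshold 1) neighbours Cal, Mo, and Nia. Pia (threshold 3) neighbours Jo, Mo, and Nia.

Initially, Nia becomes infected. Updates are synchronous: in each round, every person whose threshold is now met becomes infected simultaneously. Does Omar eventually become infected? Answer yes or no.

yes

Round 1 — Nia becomes infected (initial).
Round 2 — checking thresholds:
  Omar: 1 of 3 neighbours ≥ 1, becomes infected.
  Pia: 1 of 3 neighbours < 3, holds.
Round 3 — no new infections; cascade stops.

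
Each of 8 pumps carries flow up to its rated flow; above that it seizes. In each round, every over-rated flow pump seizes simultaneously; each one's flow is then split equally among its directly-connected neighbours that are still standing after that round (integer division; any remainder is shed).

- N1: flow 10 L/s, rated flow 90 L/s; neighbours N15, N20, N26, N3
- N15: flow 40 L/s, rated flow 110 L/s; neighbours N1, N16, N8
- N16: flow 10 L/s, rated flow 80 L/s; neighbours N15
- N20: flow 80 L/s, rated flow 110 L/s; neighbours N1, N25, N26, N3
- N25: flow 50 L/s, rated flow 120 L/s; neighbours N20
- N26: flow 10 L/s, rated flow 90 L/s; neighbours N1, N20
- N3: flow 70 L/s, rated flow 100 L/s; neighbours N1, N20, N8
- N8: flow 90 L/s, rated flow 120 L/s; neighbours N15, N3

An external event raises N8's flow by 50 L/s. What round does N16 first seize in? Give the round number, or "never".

6

Round 1 — N8 at 140 > 120. N8 seizes.
  N8 sheds 140 L/s to N15, N3: 70 each.
    N15: 40+70 = 110 ≤ 110
    N3: 70+70 = 140 > 100
Round 2 — N3 seizes.
  N3 sheds 140 L/s to N1, N20: 70 each.
    N1: 10+70 = 80 ≤ 90
    N20: 80+70 = 150 > 110
Round 3 — N20 seizes.
  N20 sheds 150 L/s to N1, N25, N26: 50 each.
    N1: 80+50 = 130 > 90
    N25: 50+50 = 100 ≤ 120
    N26: 10+50 = 60 ≤ 90
Round 4 — N1 seizes.
  N1 sheds 130 L/s to N15, N26: 65 each.
    N15: 110+65 = 175 > 110
    N26: 60+65 = 125 > 90
Round 5 — N15, N26 seize.
  N15 sheds 175 L/s to N16: 175 each.
    N16: 10+175 = 185 > 80
  N26 sheds 125 L/s: no online neighbours, lost.
Round 6 — N16 seizes.
  N16 sheds 185 L/s: no online neighbours, lost.
No further seizures.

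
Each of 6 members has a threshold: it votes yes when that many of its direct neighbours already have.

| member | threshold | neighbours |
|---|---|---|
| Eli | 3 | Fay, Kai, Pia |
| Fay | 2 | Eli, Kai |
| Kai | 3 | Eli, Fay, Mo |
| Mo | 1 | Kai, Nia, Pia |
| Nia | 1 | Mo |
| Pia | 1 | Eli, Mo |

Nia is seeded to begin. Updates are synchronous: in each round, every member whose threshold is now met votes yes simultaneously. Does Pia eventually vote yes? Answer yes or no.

Round 1 — Nia votes yes (initial).
Round 2 — checking thresholds:
  Mo: 1 of 3 neighbours ≥ 1, votes yes.
Round 3 — checking thresholds:
  Kai: 1 of 3 neighbours < 3, holds.
  Pia: 1 of 2 neighbours ≥ 1, votes yes.
Round 4 — no new yes votes; cascade stops.

yes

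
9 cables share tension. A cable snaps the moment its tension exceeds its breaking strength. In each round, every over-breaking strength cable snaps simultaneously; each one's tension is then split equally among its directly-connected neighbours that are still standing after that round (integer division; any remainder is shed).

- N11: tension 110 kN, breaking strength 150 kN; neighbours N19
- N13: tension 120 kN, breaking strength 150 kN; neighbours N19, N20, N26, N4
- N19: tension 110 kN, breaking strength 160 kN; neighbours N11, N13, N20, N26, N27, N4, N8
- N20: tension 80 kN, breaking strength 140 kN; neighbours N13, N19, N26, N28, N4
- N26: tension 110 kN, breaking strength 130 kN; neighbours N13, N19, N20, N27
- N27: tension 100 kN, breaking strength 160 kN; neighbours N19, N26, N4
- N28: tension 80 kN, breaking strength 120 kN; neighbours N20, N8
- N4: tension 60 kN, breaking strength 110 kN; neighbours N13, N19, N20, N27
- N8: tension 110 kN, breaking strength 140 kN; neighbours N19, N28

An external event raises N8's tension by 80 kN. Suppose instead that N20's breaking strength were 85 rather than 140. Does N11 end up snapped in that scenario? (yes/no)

no

With N20's breaking strength at 85:
Round 1 — N8 at 190 > 140. N8 snaps.
  N8 sheds 190 kN to N19, N28: 95 each.
    N19: 110+95 = 205 > 160
    N28: 80+95 = 175 > 120
Round 2 — N19, N28 snap.
  N19 sheds 205 kN to N11, N13, N20, N26, N27, N4: 34 each (1 lost).
    N11: 110+34 = 144 ≤ 150
    N13: 120+34 = 154 > 150
    N20: 80+34 = 114 > 85
    N26: 110+34 = 144 > 130
    N27: 100+34 = 134 ≤ 160
    N4: 60+34 = 94 ≤ 110
  N28 sheds 175 kN to N20: 175 each.
    N20: 114+175 = 289 > 85
Round 3 — N13, N20, N26 snap.
  N13 sheds 154 kN to N4: 154 each.
    N4: 94+154 = 248 > 110
  N20 sheds 289 kN to N4: 289 each.
    N4: 248+289 = 537 > 110
  N26 sheds 144 kN to N27: 144 each.
    N27: 134+144 = 278 > 160
Round 4 — N27, N4 snap.
  N27 sheds 278 kN: no online neighbours, lost.
  N4 sheds 537 kN: no online neighbours, lost.
No further breaks.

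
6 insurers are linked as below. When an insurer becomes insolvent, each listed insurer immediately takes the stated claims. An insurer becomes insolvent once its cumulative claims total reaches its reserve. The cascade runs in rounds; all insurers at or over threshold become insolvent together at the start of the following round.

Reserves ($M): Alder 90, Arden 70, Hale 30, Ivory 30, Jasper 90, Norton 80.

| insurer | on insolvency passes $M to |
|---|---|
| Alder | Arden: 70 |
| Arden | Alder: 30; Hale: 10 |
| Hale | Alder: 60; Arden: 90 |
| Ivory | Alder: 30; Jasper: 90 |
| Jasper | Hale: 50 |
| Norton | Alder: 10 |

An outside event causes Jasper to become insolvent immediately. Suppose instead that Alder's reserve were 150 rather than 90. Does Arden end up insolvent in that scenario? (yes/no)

With Alder's reserve at 150:
Round 1 — Jasper becomes insolvent (initial).
  Hale: +50 → 50 ≥ 30
Round 2 — Hale becomes insolvent.
  Alder: +60 → 60 < 150
  Arden: +90 → 90 ≥ 70
Round 3 — Arden becomes insolvent.
  Alder: +30 → 90 < 150
No further insolvencies.

yes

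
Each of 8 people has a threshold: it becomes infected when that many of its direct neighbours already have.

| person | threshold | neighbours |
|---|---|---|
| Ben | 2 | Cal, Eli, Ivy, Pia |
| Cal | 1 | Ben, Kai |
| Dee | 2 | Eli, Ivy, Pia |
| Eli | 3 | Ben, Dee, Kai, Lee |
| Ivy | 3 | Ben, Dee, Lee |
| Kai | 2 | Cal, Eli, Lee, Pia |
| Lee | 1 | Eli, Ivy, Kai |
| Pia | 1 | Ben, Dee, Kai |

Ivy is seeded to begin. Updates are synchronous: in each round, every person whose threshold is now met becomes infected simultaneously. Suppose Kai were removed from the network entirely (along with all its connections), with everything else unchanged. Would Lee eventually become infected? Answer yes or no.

With Kai removed:
Round 1 — Ivy becomes infected (initial).
Round 2 — checking thresholds:
  Ben: 1 of 4 neighbours < 2, not yet.
  Dee: 1 of 3 neighbours < 2, not yet.
  Lee: 1 of 2 neighbours ≥ 1, becomes infected.
Round 3 — no new infections; cascade stops.

yes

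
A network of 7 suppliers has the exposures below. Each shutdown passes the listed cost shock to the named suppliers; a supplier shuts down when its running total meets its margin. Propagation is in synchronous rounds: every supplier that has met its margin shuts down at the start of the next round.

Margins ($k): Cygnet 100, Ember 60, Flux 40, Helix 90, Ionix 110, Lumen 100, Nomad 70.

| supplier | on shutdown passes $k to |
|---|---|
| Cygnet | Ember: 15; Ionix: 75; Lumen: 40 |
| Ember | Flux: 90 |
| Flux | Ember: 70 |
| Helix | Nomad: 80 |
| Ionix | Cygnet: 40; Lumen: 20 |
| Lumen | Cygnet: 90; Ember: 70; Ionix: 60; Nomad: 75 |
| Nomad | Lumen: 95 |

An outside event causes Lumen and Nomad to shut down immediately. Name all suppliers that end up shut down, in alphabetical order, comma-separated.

Ember, Flux, Lumen, Nomad

Round 1 — Lumen, Nomad shut down (initial).
  Cygnet: +90 → 90 < 100
  Ember: +70 → 70 ≥ 60
  Ionix: +60 → 60 < 110
Round 2 — Ember shuts down.
  Flux: +90 → 90 ≥ 40
Round 3 — Flux shuts down.
No further shutdowns.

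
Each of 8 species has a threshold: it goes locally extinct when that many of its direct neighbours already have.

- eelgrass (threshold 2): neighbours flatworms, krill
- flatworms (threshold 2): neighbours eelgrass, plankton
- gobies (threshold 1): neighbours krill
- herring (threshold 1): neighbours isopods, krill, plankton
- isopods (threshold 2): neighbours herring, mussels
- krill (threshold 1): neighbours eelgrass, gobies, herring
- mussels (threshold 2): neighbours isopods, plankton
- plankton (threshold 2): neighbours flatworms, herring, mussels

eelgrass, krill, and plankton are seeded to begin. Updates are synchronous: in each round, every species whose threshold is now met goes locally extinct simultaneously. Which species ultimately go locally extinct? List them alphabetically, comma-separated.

eelgrass, flatworms, gobies, herring, krill, plankton

Round 1 — eelgrass, krill, plankton go locally extinct (initial).
Round 2 — checking thresholds:
  flatworms: 2 of 2 neighbours ≥ 2, goes locally extinct.
  gobies: 1 of 1 neighbours ≥ 1, goes locally extinct.
  herring: 2 of 3 neighbours ≥ 1, goes locally extinct.
  mussels: 1 of 2 neighbours < 2, not yet.
Round 3 — no new extinctions; cascade stops.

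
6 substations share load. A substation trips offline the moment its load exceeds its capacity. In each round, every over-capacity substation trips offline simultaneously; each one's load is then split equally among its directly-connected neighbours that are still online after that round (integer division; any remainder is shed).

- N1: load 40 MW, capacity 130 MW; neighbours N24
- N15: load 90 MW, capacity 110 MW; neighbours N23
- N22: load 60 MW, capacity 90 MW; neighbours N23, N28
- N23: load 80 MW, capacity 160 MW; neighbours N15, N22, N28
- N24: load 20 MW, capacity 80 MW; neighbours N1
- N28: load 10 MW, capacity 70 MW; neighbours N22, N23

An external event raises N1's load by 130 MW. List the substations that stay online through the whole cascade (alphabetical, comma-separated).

Round 1 — N1 at 170 > 130. N1 trips offline.
  N1 sheds 170 MW to N24: 170 each.
    N24: 20+170 = 190 > 80
Round 2 — N24 trips offline.
  N24 sheds 190 MW: no online neighbours, lost.
No further trips.

N15, N22, N23, N28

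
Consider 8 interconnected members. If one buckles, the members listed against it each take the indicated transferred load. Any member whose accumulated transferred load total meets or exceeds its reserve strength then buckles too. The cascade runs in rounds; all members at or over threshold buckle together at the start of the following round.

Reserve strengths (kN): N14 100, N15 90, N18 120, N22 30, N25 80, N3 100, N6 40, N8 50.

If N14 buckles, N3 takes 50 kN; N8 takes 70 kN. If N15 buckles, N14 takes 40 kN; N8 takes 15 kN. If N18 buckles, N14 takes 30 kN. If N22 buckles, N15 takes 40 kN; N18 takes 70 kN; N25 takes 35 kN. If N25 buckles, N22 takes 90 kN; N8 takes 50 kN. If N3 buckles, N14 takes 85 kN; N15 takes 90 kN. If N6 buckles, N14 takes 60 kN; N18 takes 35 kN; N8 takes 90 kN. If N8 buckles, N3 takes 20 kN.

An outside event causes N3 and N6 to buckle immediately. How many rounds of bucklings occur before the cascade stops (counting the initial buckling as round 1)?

2

Round 1 — N3, N6 buckle (initial).
  N14: +85+60 → 145 ≥ 100
  N15: +90 → 90 ≥ 90
  N18: +35 → 35 < 120
  N8: +90 → 90 ≥ 50
Round 2 — N14, N15, N8 buckle.
No further bucklings.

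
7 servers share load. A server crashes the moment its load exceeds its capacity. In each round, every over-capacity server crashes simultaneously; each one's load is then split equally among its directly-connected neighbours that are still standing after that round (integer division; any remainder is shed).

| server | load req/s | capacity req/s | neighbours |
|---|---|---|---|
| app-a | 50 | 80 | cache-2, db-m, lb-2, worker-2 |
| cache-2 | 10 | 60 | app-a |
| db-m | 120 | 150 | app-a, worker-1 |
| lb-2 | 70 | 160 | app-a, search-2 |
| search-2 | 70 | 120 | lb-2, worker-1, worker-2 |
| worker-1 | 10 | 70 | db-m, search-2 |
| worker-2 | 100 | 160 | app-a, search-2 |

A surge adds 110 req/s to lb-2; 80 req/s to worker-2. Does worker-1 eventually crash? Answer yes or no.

Round 1 — lb-2 at 180 > 160; worker-2 at 180 > 160. lb-2, worker-2 crash.
  lb-2 sheds 180 req/s to app-a, search-2: 90 each.
    app-a: 50+90 = 140 > 80
    search-2: 70+90 = 160 > 120
  worker-2 sheds 180 req/s to app-a, search-2: 90 each.
    app-a: 140+90 = 230 > 80
    search-2: 160+90 = 250 > 120
Round 2 — app-a, search-2 crash.
  app-a sheds 230 req/s to cache-2, db-m: 115 each.
    cache-2: 10+115 = 125 > 60
    db-m: 120+115 = 235 > 150
  search-2 sheds 250 req/s to worker-1: 250 each.
    worker-1: 10+250 = 260 > 70
Round 3 — cache-2, db-m, worker-1 crash.
  cache-2 sheds 125 req/s: no online neighbours, lost.
  db-m sheds 235 req/s: no online neighbours, lost.
  worker-1 sheds 260 req/s: no online neighbours, lost.
No further crashes.

yes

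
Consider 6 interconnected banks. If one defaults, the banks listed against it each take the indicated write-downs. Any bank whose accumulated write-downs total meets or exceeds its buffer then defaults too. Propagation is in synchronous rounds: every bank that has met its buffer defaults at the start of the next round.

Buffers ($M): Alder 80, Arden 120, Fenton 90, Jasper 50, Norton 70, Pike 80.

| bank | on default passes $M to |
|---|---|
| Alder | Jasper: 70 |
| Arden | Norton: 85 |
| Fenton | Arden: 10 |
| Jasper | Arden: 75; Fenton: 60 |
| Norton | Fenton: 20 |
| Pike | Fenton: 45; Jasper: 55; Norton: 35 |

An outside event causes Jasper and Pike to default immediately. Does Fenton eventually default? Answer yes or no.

yes

Round 1 — Jasper, Pike default (initial).
  Arden: +75 → 75 < 120
  Fenton: +60+45 → 105 ≥ 90
  Norton: +35 → 35 < 70
Round 2 — Fenton defaults.
  Arden: +10 → 85 < 120
No further defaults.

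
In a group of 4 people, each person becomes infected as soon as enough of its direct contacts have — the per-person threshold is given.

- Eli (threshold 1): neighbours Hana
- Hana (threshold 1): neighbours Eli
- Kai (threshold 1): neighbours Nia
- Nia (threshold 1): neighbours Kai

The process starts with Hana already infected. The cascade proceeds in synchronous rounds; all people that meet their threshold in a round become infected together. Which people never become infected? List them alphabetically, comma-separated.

Round 1 — Hana becomes infected (initial).
Round 2 — checking thresholds:
  Eli: 1 of 1 neighbours ≥ 1, becomes infected.
Round 3 — no new infections; cascade stops.

Kai, Nia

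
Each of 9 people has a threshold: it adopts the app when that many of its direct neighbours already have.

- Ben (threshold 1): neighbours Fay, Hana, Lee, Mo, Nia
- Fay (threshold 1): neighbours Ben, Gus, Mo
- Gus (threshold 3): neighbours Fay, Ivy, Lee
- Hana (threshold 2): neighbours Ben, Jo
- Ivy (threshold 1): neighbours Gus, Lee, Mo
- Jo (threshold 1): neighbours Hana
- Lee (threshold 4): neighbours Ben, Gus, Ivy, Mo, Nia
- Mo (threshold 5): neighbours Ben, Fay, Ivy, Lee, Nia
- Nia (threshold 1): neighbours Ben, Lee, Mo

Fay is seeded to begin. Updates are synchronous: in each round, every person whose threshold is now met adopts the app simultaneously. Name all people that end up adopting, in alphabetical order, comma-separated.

Round 1 — Fay adopts the app (initial).
Round 2 — checking thresholds:
  Ben: 1 of 5 neighbours ≥ 1, adopts the app.
  Gus: 1 of 3 neighbours < 3, below threshold.
  Mo: 1 of 5 neighbours < 5, below threshold.
Round 3 — checking thresholds:
  Gus: 1 of 3 neighbours < 3, below threshold.
  Hana: 1 of 2 neighbours < 2, below threshold.
  Lee: 1 of 5 neighbours < 4, below threshold.
  Mo: 2 of 5 neighbours < 5, below threshold.
  Nia: 1 of 3 neighbours ≥ 1, adopts the app.
Round 4 — no new adoptions; cascade stops.

Ben, Fay, Nia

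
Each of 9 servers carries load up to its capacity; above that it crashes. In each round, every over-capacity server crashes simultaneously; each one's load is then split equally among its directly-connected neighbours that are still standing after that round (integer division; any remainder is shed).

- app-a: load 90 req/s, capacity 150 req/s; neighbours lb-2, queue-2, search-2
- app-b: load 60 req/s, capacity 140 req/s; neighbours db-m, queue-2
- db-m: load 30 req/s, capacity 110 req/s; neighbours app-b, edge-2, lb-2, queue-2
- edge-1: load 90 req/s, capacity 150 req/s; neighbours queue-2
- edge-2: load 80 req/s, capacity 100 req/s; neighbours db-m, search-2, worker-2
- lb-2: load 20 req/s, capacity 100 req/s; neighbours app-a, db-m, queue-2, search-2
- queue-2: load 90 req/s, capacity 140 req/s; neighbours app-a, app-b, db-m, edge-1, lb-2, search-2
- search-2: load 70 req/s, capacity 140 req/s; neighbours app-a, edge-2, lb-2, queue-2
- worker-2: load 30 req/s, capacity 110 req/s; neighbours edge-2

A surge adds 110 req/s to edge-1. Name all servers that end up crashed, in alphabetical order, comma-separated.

Round 1 — edge-1 at 200 > 150. edge-1 crashes.
  edge-1 sheds 200 req/s to queue-2: 200 each.
    queue-2: 90+200 = 290 > 140
Round 2 — queue-2 crashes.
  queue-2 sheds 290 req/s to app-a, app-b, db-m, lb-2, search-2: 58 each.
    app-a: 90+58 = 148 ≤ 150
    app-b: 60+58 = 118 ≤ 140
    db-m: 30+58 = 88 ≤ 110
    lb-2: 20+58 = 78 ≤ 100
    search-2: 70+58 = 128 ≤ 140
No further crashes.

edge-1, queue-2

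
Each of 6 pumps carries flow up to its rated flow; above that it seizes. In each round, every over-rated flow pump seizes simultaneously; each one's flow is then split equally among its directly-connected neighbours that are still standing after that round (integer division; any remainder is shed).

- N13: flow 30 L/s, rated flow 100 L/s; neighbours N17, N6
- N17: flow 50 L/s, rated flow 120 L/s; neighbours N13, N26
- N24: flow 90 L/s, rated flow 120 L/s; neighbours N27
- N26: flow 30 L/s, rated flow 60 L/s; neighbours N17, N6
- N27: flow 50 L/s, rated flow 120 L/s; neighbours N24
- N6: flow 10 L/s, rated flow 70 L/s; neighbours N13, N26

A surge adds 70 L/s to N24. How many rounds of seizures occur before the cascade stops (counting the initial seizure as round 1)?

2

Round 1 — N24 at 160 > 120. N24 seizes.
  N24 sheds 160 L/s to N27: 160 each.
    N27: 50+160 = 210 > 120
Round 2 — N27 seizes.
  N27 sheds 210 L/s: no online neighbours, lost.
No further seizures.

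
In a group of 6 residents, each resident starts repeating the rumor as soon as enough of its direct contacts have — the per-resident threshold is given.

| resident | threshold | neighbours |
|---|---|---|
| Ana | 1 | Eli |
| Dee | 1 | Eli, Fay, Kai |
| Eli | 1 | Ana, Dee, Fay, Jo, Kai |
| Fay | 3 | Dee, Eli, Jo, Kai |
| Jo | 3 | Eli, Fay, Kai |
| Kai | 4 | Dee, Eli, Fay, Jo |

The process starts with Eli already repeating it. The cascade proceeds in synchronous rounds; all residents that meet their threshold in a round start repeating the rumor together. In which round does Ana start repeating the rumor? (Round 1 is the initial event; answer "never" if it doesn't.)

Round 1 — Eli starts repeating the rumor (initial).
Round 2 — checking thresholds:
  Ana: 1 of 1 neighbours ≥ 1, starts repeating the rumor.
  Dee: 1 of 3 neighbours ≥ 1, starts repeating the rumor.
  Fay: 1 of 4 neighbours < 3, not yet.
  Jo: 1 of 3 neighbours < 3, not yet.
  Kai: 1 of 4 neighbours < 4, not yet.
Round 3 — no new spreads; cascade stops.

2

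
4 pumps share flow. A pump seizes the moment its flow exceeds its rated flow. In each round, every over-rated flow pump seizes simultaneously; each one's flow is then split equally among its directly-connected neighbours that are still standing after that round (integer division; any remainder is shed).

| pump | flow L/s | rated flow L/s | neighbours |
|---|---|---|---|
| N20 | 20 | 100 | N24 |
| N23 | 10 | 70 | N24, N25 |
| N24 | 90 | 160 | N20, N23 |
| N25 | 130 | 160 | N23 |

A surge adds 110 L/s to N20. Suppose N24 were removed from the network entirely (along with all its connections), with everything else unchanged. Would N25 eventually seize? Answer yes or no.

With N24 removed:
Round 1 — N20 at 130 > 100. N20 seizes.
  N20 sheds 130 L/s: no online neighbours, lost.
No further seizures.

no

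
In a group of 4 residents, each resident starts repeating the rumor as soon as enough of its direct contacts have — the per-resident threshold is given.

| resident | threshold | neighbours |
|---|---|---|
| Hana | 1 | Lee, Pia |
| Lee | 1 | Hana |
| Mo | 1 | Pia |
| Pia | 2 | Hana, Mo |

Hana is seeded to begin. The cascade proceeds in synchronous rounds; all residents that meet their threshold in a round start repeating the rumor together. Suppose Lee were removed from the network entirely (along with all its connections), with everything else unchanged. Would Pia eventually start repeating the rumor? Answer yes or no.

With Lee removed:
Round 1 — Hana starts repeating the rumor (initial).
Round 2 — no new spreads; cascade stops.

no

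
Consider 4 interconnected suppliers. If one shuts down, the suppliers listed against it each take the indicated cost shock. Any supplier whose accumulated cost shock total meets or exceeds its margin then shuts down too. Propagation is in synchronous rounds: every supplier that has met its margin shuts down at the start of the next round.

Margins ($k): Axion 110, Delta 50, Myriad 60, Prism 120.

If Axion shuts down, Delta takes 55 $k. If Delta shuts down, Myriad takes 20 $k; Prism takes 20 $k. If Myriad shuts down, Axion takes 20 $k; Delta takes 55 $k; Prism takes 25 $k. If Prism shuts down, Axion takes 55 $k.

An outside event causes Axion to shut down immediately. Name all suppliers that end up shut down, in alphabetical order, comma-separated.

Round 1 — Axion shuts down (initial).
  Delta: +55 → 55 ≥ 50
Round 2 — Delta shuts down.
  Myriad: +20 → 20 < 60
  Prism: +20 → 20 < 120
No further shutdowns.

Axion, Delta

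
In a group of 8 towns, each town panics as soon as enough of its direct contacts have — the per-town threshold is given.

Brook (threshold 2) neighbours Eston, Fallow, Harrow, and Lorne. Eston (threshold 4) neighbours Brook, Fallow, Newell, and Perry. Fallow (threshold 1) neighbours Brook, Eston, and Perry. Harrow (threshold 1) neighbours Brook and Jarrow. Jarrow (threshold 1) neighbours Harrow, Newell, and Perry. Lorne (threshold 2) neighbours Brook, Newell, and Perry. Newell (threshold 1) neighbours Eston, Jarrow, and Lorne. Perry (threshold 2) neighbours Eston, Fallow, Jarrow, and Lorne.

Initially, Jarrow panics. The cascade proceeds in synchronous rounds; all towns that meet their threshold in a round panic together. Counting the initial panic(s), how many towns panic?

3

Round 1 — Jarrow panics (initial).
Round 2 — checking thresholds:
  Harrow: 1 of 2 neighbours ≥ 1, panics.
  Newell: 1 of 3 neighbours ≥ 1, panics.
  Perry: 1 of 4 neighbours < 2, not yet.
Round 3 — no new panics; cascade stops.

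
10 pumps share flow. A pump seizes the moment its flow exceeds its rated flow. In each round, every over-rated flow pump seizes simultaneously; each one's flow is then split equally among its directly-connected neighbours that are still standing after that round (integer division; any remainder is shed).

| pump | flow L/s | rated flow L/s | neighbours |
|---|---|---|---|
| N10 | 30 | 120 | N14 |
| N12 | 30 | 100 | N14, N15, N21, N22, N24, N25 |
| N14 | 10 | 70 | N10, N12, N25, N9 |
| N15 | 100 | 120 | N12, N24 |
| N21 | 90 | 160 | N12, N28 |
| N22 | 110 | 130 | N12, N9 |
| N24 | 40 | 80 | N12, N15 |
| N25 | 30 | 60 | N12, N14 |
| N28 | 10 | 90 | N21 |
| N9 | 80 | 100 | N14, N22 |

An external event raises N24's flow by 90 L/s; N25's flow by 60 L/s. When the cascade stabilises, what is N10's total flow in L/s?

80

Round 1 — N24 at 130 > 80; N25 at 90 > 60. N24, N25 seize.
  N24 sheds 130 L/s to N12, N15: 65 each.
    N12: 30+65 = 95 ≤ 100
    N15: 100+65 = 165 > 120
  N25 sheds 90 L/s to N12, N14: 45 each.
    N12: 95+45 = 140 > 100
    N14: 10+45 = 55 ≤ 70
Round 2 — N12, N15 seize.
  N12 sheds 140 L/s to N14, N21, N22: 46 each (2 lost).
    N14: 55+46 = 101 > 70
    N21: 90+46 = 136 ≤ 160
    N22: 110+46 = 156 > 130
  N15 sheds 165 L/s: no online neighbours, lost.
Round 3 — N14, N22 seize.
  N14 sheds 101 L/s to N10, N9: 50 each (1 lost).
    N10: 30+50 = 80 ≤ 120
    N9: 80+50 = 130 > 100
  N22 sheds 156 L/s to N9: 156 each.
    N9: 130+156 = 286 > 100
Round 4 — N9 seizes.
  N9 sheds 286 L/s: no online neighbours, lost.
No further seizures.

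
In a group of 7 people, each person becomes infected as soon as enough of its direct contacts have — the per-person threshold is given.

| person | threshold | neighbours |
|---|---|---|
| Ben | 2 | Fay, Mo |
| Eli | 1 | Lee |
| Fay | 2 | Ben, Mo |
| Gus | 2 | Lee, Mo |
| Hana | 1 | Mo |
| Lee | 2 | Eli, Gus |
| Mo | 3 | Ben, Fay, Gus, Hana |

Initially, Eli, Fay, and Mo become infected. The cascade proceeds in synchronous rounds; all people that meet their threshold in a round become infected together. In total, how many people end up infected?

5

Round 1 — Eli, Fay, Mo become infected (initial).
Round 2 — checking thresholds:
  Ben: 2 of 2 neighbours ≥ 2, becomes infected.
  Gus: 1 of 2 neighbours < 2, holds.
  Hana: 1 of 1 neighbours ≥ 1, becomes infected.
  Lee: 1 of 2 neighbours < 2, holds.
Round 3 — no new infections; cascade stops.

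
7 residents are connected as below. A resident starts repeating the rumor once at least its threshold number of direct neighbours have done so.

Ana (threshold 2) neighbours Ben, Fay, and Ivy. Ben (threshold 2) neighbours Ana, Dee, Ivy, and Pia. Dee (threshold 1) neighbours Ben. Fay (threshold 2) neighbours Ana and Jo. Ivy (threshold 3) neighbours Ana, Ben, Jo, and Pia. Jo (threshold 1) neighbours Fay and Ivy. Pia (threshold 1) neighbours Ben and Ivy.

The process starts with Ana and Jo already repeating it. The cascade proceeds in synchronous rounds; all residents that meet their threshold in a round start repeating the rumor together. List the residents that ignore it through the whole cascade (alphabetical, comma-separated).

Round 1 — Ana, Jo start repeating the rumor (initial).
Round 2 — checking thresholds:
  Ben: 1 of 4 neighbours < 2, not yet.
  Fay: 2 of 2 neighbours ≥ 2, starts repeating the rumor.
  Ivy: 2 of 4 neighbours < 3, not yet.
Round 3 — no new spreads; cascade stops.

Ben, Dee, Ivy, Pia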